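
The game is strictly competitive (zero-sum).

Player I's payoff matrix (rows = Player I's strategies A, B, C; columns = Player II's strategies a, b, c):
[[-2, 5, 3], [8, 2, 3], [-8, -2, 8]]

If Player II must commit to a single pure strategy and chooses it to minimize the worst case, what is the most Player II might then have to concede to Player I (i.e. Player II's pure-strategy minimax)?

The worst case (largest entry) in each column is a: 8, b: 5, c: 8.
The best (smallest) of these is 5.

5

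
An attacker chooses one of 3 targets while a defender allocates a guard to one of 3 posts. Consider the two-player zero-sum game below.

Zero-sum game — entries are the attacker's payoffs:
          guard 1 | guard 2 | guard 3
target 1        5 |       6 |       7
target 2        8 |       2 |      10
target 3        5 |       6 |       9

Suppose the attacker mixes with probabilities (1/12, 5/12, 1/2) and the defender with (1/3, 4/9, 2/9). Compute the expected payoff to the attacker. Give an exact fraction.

Against (1/3, 4/9, 2/9), each row's expected payoff is target 1: 53/9; target 2: 52/9; target 3: 19/3.
Taking the (1/12, 5/12, 1/2)-weighted average: (1/12)·(53/9) + (5/12)·(52/9) + (1/2)·(19/3) = 655/108.

655/108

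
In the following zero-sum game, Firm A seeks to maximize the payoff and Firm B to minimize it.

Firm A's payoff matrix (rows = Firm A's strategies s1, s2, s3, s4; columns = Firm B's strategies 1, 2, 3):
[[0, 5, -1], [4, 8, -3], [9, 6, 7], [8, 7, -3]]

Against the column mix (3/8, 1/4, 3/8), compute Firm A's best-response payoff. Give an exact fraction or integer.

s1: (0)·(3/8) + (5)·(1/4) + (-1)·(3/8) = 7/8.
s2: (4)·(3/8) + (8)·(1/4) + (-3)·(3/8) = 19/8.
s3: (9)·(3/8) + (6)·(1/4) + (7)·(3/8) = 15/2.
s4: (8)·(3/8) + (7)·(1/4) + (-3)·(3/8) = 29/8.
The best pure response is s3 with expected payoff 15/2.

15/2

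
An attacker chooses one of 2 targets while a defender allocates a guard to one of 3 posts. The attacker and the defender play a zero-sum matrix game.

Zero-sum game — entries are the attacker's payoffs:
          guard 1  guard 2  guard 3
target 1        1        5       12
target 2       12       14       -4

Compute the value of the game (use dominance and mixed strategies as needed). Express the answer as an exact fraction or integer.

Column guard 2 is strictly dominated by guard 1 for the defender (it gives the attacker more in every row).
The remaining 2×2 game on (target 1, target 2) × (guard 1, guard 3) has no saddle point. Let the attacker play target 1 with probability p; indifference gives p + 12(1−p) = 12p − 4(1−p), so p = 16/27.
Similarly the defender's optimal q on guard 1 is 16/27, and the value is 1·(16/27) + (12)·(11/27) = 148/27.

148/27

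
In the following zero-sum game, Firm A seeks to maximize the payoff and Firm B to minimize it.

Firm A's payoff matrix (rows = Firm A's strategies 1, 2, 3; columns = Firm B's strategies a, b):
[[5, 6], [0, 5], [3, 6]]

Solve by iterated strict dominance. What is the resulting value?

Column b is strictly dominated by a for Firm B (5<6, 0<5, 3<6); eliminate b.
Row 3 is strictly dominated by row 1 (5>3); eliminate 3.
Row 2 is strictly dominated by row 1 (5>0); eliminate 2.
Only (1, a) remains, with payoff 5.

5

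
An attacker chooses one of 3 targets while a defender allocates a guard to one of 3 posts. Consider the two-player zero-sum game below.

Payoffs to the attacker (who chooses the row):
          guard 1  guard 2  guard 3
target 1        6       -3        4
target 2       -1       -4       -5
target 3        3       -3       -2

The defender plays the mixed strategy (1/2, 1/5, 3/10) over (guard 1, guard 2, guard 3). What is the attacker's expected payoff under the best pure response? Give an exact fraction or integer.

18/5

target 1: (6)·(1/2) + (-3)·(1/5) + (4)·(3/10) = 18/5.
target 2: (-1)·(1/2) + (-4)·(1/5) + (-5)·(3/10) = -14/5.
target 3: (3)·(1/2) + (-3)·(1/5) + (-2)·(3/10) = 3/10.
The best pure response is target 1 with expected payoff 18/5.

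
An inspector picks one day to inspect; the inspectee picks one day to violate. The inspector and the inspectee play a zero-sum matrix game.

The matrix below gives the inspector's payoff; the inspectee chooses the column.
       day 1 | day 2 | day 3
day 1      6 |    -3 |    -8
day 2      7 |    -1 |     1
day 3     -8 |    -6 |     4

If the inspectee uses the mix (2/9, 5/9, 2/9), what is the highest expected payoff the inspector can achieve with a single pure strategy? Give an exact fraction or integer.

11/9

day 1: (6)·(2/9) + (-3)·(5/9) + (-8)·(2/9) = -19/9.
day 2: (7)·(2/9) + (-1)·(5/9) + (1)·(2/9) = 11/9.
day 3: (-8)·(2/9) + (-6)·(5/9) + (4)·(2/9) = -38/9.
The best pure response is day 2 with expected payoff 11/9.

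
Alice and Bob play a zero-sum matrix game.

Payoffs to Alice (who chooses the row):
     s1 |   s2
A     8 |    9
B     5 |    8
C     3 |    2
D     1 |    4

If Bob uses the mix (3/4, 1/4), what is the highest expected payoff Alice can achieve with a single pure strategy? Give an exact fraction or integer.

A: (8)·(3/4) + (9)·(1/4) = 33/4.
B: (5)·(3/4) + (8)·(1/4) = 23/4.
C: (3)·(3/4) + (2)·(1/4) = 11/4.
D: (1)·(3/4) + (4)·(1/4) = 7/4.
The best pure response is A with expected payoff 33/4.

33/4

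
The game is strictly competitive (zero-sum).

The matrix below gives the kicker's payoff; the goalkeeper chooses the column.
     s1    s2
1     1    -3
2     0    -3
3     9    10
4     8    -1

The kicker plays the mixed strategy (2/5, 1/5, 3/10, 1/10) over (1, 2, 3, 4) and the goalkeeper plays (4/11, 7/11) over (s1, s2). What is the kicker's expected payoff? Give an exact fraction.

233/110

Against (4/11, 7/11), each row's expected payoff is 1: -17/11; 2: -21/11; 3: 106/11; 4: 25/11.
Taking the (2/5, 1/5, 3/10, 1/10)-weighted average: (2/5)·(-17/11) + (1/5)·(-21/11) + (3/10)·(106/11) + (1/10)·(25/11) = 233/110.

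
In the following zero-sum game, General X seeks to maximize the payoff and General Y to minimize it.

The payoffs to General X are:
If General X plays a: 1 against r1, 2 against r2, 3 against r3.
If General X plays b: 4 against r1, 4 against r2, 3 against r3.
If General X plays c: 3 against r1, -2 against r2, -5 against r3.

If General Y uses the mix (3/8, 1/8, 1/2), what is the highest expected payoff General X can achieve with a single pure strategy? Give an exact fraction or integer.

a: (1)·(3/8) + (2)·(1/8) + (3)·(1/2) = 17/8.
b: (4)·(3/8) + (4)·(1/8) + (3)·(1/2) = 7/2.
c: (3)·(3/8) + (-2)·(1/8) + (-5)·(1/2) = -13/8.
The best pure response is b with expected payoff 7/2.

7/2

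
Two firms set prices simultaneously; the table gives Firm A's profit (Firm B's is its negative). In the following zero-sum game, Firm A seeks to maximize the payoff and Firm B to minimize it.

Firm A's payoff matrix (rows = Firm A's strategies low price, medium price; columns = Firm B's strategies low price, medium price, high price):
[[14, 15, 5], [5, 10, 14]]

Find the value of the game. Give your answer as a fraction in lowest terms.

19/2

Column medium price is strictly dominated by low price for Firm B (it gives Firm A more in every row).
The remaining 2×2 game on (low price, medium price) × (low price, high price) has no saddle point. Let Firm A play low price with probability p; indifference gives 14p + 5(1−p) = 5p + 14(1−p), so p = 1/2.
Similarly Firm B's optimal q on low price is 1/2, and the value is 14·(1/2) + (5)·(1/2) = 19/2.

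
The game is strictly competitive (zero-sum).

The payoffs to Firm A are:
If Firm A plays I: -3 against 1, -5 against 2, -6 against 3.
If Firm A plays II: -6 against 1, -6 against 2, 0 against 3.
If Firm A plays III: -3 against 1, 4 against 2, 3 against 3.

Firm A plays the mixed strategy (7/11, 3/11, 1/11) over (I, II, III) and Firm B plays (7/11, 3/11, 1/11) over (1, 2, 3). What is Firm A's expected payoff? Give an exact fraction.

-480/121

Against (7/11, 3/11, 1/11), each row's expected payoff is I: -42/11; II: -60/11; III: -6/11.
Taking the (7/11, 3/11, 1/11)-weighted average: (7/11)·(-42/11) + (3/11)·(-60/11) + (1/11)·(-6/11) = -480/121.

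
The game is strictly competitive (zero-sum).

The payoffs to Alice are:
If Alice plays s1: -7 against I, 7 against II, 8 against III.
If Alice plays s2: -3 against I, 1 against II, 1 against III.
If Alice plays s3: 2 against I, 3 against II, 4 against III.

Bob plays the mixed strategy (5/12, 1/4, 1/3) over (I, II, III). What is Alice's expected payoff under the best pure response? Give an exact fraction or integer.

35/12

s1: (-7)·(5/12) + (7)·(1/4) + (8)·(1/3) = 3/2.
s2: (-3)·(5/12) + (1)·(1/4) + (1)·(1/3) = -2/3.
s3: (2)·(5/12) + (3)·(1/4) + (4)·(1/3) = 35/12.
The best pure response is s3 with expected payoff 35/12.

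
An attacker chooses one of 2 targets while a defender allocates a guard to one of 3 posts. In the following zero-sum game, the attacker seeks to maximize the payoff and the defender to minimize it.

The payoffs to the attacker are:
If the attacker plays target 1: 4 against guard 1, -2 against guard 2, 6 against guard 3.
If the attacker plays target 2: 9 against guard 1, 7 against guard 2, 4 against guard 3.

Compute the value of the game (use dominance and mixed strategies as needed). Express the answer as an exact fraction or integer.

50/11

Column guard 1 is strictly dominated by guard 2 for the defender (it gives the attacker more in every row).
The remaining 2×2 game on (target 1, target 2) × (guard 2, guard 3) has no saddle point. Let the attacker play target 1 with probability p; indifference gives −2p + 7(1−p) = 6p + 4(1−p), so p = 3/11.
Similarly the defender's optimal q on guard 2 is 2/11, and the value is -2·(2/11) + (6)·(9/11) = 50/11.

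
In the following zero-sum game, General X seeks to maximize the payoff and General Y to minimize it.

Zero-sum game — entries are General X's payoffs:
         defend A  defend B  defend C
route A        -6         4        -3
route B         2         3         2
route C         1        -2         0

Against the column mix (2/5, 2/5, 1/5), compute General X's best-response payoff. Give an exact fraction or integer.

12/5

route A: (-6)·(2/5) + (4)·(2/5) + (-3)·(1/5) = -7/5.
route B: (2)·(2/5) + (3)·(2/5) + (2)·(1/5) = 12/5.
route C: (1)·(2/5) + (-2)·(2/5) + (0)·(1/5) = -2/5.
The best pure response is route B with expected payoff 12/5.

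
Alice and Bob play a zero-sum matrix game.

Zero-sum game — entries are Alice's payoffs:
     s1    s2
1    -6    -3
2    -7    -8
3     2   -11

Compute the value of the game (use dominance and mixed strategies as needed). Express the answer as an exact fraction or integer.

-9/2

Row 2 is strictly dominated by row 1, so Alice never plays it.
The remaining 2×2 game on (1, 3) × (s1, s2) has no saddle point. Let Alice play 1 with probability p; indifference gives −6p + 2(1−p) = −3p − 11(1−p), so p = 13/16.
Similarly Bob's optimal q on s1 is 1/2, and the value is -6·(1/2) + (-3)·(1/2) = -9/2.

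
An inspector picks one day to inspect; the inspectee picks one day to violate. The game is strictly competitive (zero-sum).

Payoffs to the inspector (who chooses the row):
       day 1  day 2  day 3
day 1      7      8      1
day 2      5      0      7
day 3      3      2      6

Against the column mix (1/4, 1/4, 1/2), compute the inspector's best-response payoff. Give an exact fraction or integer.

day 1: (7)·(1/4) + (8)·(1/4) + (1)·(1/2) = 17/4.
day 2: (5)·(1/4) + (0)·(1/4) + (7)·(1/2) = 19/4.
day 3: (3)·(1/4) + (2)·(1/4) + (6)·(1/2) = 17/4.
The best pure response is day 2 with expected payoff 19/4.

19/4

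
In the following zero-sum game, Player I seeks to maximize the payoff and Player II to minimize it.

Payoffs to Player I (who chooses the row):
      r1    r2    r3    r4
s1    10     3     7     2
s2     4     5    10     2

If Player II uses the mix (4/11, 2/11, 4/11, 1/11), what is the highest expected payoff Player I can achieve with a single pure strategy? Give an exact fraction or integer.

76/11

s1: (10)·(4/11) + (3)·(2/11) + (7)·(4/11) + (2)·(1/11) = 76/11.
s2: (4)·(4/11) + (5)·(2/11) + (10)·(4/11) + (2)·(1/11) = 68/11.
The best pure response is s1 with expected payoff 76/11.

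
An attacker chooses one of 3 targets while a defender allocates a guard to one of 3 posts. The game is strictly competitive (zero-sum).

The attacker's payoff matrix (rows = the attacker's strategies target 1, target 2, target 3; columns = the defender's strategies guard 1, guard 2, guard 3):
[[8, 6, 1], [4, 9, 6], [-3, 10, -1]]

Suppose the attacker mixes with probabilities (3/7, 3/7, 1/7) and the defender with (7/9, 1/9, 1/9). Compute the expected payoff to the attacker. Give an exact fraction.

34/7

Against (7/9, 1/9, 1/9), each row's expected payoff is target 1: 7; target 2: 43/9; target 3: -4/3.
Taking the (3/7, 3/7, 1/7)-weighted average: (3/7)·(7) + (3/7)·(43/9) + (1/7)·(-4/3) = 34/7.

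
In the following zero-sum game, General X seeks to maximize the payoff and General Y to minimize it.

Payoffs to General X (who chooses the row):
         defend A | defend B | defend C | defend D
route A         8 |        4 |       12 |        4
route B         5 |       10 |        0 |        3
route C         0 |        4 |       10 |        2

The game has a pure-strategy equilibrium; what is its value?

4

Row minima: 4, 0, 0 → General X's maximin is 4.
Column maxima: 8, 10, 12, 4 → General Y's minimax is 4.
They coincide at (route A, defend D), so the value is 4.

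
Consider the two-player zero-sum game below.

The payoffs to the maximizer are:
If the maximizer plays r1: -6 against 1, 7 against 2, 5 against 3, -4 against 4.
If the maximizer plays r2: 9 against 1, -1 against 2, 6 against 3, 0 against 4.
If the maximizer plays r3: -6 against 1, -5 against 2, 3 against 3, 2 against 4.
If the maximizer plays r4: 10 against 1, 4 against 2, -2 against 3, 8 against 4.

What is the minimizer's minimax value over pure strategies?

6

The worst case (largest entry) in each column is 1: 10, 2: 7, 3: 6, 4: 8.
The best (smallest) of these is 6.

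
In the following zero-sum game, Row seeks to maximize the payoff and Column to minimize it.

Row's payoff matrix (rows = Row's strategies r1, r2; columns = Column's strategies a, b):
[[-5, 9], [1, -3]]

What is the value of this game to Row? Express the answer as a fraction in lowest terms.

-1/3

Row minima are -5 and -3, so Row's maximin is -3; column maxima are 1 and 9, so Column's minimax is 1. These differ, so the equilibrium is in mixed strategies.
Let Row play r1 with probability p. Column is indifferent when −5p + (1−p) = 9p − 3(1−p), giving p = 2/9.
Let Column play a with probability q. Row is indifferent when −5q + 9(1−q) = q − 3(1−q), giving q = 2/3.
The value is -5·(2/3) + (9)·(1/3) = -1/3.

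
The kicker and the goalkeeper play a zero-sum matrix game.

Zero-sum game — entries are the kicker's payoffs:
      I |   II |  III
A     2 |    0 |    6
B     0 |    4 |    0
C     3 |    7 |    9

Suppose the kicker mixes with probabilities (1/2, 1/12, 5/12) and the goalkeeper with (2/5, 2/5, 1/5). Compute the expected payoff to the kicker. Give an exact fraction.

Against (2/5, 2/5, 1/5), each row's expected payoff is A: 2; B: 8/5; C: 29/5.
Taking the (1/2, 1/12, 5/12)-weighted average: (1/2)·(2) + (1/12)·(8/5) + (5/12)·(29/5) = 71/20.

71/20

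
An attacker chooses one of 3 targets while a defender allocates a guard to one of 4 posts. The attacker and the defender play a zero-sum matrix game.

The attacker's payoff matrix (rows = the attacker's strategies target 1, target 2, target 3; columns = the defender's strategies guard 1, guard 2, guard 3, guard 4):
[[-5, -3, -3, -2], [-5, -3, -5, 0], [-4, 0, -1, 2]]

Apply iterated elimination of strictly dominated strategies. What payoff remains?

-4

Column guard 2 is strictly dominated by guard 1 for the defender (-5<-3, -5<-3, -4<0); eliminate guard 2.
Row target 2 is strictly dominated by row target 3 (-4>-5, -1>-5, 2>0); eliminate target 2.
Column guard 3 is strictly dominated by guard 1 for the defender (-5<-3, -4<-1); eliminate guard 3.
Column guard 4 is strictly dominated by guard 1 for the defender (-5<-2, -4<2); eliminate guard 4.
Row target 1 is strictly dominated by row target 3 (-4>-5); eliminate target 1.
Only (target 3, guard 1) remains, with payoff -4.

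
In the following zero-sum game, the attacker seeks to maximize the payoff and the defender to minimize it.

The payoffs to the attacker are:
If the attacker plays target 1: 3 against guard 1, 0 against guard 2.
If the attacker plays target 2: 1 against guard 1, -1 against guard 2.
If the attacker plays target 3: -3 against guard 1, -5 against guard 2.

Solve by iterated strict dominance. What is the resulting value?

0

Column guard 1 is strictly dominated by guard 2 for the defender (0<3, -1<1, -5<-3); eliminate guard 1.
Row target 2 is strictly dominated by row target 1 (0>-1); eliminate target 2.
Row target 3 is strictly dominated by row target 1 (0>-5); eliminate target 3.
Only (target 1, guard 2) remains, with payoff 0.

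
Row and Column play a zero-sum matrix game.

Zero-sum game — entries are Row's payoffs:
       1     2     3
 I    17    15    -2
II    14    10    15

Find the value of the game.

245/22

Column 1 is strictly dominated by 2 for Column (it gives Row more in every row).
The remaining 2×2 game on (I, II) × (2, 3) has no saddle point. Let Row play I with probability p; indifference gives 15p + 10(1−p) = −2p + 15(1−p), so p = 5/22.
Similarly Column's optimal q on 2 is 17/22, and the value is 15·(17/22) + (-2)·(5/22) = 245/22.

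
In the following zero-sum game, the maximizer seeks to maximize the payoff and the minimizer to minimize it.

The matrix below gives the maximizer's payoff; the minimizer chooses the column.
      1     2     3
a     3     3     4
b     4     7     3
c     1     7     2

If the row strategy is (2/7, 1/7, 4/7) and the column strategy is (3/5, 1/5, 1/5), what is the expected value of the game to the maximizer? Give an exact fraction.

Against (3/5, 1/5, 1/5), each row's expected payoff is a: 16/5; b: 22/5; c: 12/5.
Taking the (2/7, 1/7, 4/7)-weighted average: (2/7)·(16/5) + (1/7)·(22/5) + (4/7)·(12/5) = 102/35.

102/35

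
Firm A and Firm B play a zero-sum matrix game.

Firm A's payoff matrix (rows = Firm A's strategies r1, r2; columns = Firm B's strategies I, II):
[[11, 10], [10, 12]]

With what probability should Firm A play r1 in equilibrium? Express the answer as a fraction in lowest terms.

2/3

Row minima are 10 and 10, so Firm A's maximin is 10; column maxima are 11 and 12, so Firm B's minimax is 11. These differ, so the equilibrium is in mixed strategies.
Let Firm A play r1 with probability p. Firm B is indifferent when 11p + 10(1−p) = 10p + 12(1−p), giving p = 2/3.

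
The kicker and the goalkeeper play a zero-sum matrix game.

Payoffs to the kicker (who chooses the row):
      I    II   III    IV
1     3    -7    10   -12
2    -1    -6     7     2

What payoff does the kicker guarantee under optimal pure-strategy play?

-6

Row minima: -12, -6 → the kicker's maximin is -6.
Column maxima: 3, -6, 10, 2 → the goalkeeper's minimax is -6.
They coincide at (2, II), so the value is -6.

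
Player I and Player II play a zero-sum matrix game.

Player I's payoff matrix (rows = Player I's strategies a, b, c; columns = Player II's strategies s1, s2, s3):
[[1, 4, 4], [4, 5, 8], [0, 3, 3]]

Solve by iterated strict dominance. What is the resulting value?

Row c is strictly dominated by row a (1>0, 4>3, 4>3); eliminate c.
Column s3 is strictly dominated by s1 for Player II (1<4, 4<8); eliminate s3.
Column s2 is strictly dominated by s1 for Player II (1<4, 4<5); eliminate s2.
Row a is strictly dominated by row b (4>1); eliminate a.
Only (b, s1) remains, with payoff 4.

4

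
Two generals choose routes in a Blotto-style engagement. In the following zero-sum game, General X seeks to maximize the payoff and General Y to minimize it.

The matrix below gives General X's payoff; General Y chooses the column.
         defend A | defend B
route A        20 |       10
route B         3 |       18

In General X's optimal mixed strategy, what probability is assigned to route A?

3/5

Row minima are 10 and 3, so General X's maximin is 10; column maxima are 20 and 18, so General Y's minimax is 18. These differ, so the equilibrium is in mixed strategies.
Let General X play route A with probability p. General Y is indifferent when 20p + 3(1−p) = 10p + 18(1−p), giving p = 3/5.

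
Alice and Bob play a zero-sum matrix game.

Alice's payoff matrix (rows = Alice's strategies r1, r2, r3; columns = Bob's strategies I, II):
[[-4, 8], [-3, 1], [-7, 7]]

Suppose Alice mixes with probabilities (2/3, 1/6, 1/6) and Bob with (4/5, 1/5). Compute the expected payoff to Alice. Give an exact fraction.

-32/15

Against (4/5, 1/5), each row's expected payoff is r1: -8/5; r2: -11/5; r3: -21/5.
Taking the (2/3, 1/6, 1/6)-weighted average: (2/3)·(-8/5) + (1/6)·(-11/5) + (1/6)·(-21/5) = -32/15.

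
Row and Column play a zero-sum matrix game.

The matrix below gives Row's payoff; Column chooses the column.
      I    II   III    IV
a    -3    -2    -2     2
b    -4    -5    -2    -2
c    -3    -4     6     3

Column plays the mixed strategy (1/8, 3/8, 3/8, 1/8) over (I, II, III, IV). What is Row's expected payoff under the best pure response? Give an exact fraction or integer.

3/4

a: (-3)·(1/8) + (-2)·(3/8) + (-2)·(3/8) + (2)·(1/8) = -13/8.
b: (-4)·(1/8) + (-5)·(3/8) + (-2)·(3/8) + (-2)·(1/8) = -27/8.
c: (-3)·(1/8) + (-4)·(3/8) + (6)·(3/8) + (3)·(1/8) = 3/4.
The best pure response is c with expected payoff 3/4.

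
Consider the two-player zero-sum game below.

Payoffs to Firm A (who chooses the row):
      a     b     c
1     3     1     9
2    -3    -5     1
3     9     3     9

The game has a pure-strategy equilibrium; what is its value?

Row minima: 1, -5, 3 → Firm A's maximin is 3.
Column maxima: 9, 3, 9 → Firm B's minimax is 3.
They coincide at (3, b), so the value is 3.

3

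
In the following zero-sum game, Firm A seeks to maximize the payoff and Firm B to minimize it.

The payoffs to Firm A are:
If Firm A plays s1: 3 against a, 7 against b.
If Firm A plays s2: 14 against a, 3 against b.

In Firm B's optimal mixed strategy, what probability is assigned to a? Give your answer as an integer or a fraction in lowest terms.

Row minima are 3 and 3, so Firm A's maximin is 3; column maxima are 14 and 7, so Firm B's minimax is 7. These differ, so the equilibrium is in mixed strategies.
Let Firm B play a with probability q. Firm A is indifferent when 3q + 7(1−q) = 14q + 3(1−q), giving q = 4/15.

4/15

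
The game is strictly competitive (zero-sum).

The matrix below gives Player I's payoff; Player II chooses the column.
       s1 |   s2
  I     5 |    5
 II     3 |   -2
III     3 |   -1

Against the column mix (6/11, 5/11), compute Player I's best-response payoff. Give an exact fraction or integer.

I: (5)·(6/11) + (5)·(5/11) = 5.
II: (3)·(6/11) + (-2)·(5/11) = 8/11.
III: (3)·(6/11) + (-1)·(5/11) = 13/11.
The best pure response is I with expected payoff 5.

5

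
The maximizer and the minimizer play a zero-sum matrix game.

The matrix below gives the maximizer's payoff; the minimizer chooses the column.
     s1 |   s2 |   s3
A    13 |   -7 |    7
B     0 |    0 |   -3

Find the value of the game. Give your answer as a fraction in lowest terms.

Column s1 is strictly dominated by s3 for the minimizer (it gives the maximizer more in every row).
The remaining 2×2 game on (A, B) × (s2, s3) has no saddle point. Let the maximizer play A with probability p; indifference gives −7p = 7p − 3(1−p), so p = 3/17.
Similarly the minimizer's optimal q on s2 is 10/17, and the value is -7·(10/17) + (7)·(7/17) = -21/17.

-21/17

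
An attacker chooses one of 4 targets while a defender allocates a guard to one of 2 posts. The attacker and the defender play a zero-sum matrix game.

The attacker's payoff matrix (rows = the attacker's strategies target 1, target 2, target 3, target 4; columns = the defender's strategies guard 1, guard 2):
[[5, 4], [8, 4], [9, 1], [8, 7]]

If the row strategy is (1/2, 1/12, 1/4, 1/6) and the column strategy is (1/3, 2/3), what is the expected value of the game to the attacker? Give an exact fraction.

19/4

Against (1/3, 2/3), each row's expected payoff is target 1: 13/3; target 2: 16/3; target 3: 11/3; target 4: 22/3.
Taking the (1/2, 1/12, 1/4, 1/6)-weighted average: (1/2)·(13/3) + (1/12)·(16/3) + (1/4)·(11/3) + (1/6)·(22/3) = 19/4.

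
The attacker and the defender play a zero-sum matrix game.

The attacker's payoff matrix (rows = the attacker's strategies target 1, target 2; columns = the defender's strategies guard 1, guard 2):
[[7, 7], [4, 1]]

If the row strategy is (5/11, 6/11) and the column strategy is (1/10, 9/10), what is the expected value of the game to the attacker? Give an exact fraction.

214/55

Against (1/10, 9/10), each row's expected payoff is target 1: 7; target 2: 13/10.
Taking the (5/11, 6/11)-weighted average: (5/11)·(7) + (6/11)·(13/10) = 214/55.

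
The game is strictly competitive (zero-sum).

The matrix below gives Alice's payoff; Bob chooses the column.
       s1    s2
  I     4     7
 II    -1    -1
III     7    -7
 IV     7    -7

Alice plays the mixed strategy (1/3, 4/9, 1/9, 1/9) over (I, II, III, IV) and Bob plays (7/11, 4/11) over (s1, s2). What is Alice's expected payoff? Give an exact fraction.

166/99

Against (7/11, 4/11), each row's expected payoff is I: 56/11; II: -1; III: 21/11; IV: 21/11.
Taking the (1/3, 4/9, 1/9, 1/9)-weighted average: (1/3)·(56/11) + (4/9)·(-1) + (1/9)·(21/11) + (1/9)·(21/11) = 166/99.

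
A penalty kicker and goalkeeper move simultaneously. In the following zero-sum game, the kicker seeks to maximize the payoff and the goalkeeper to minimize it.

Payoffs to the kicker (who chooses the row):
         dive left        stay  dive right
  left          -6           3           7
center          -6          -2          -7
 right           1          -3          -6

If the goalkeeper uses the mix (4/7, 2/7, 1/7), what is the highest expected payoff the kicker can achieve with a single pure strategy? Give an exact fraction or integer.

left: (-6)·(4/7) + (3)·(2/7) + (7)·(1/7) = -11/7.
center: (-6)·(4/7) + (-2)·(2/7) + (-7)·(1/7) = -5.
right: (1)·(4/7) + (-3)·(2/7) + (-6)·(1/7) = -8/7.
The best pure response is right with expected payoff -8/7.

-8/7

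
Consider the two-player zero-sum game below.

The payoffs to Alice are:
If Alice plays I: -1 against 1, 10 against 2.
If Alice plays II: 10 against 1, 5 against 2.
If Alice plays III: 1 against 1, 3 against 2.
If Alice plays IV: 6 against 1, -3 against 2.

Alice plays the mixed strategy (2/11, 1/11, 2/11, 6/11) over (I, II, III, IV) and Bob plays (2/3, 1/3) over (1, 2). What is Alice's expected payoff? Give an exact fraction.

Against (2/3, 1/3), each row's expected payoff is I: 8/3; II: 25/3; III: 5/3; IV: 3.
Taking the (2/11, 1/11, 2/11, 6/11)-weighted average: (2/11)·(8/3) + (1/11)·(25/3) + (2/11)·(5/3) + (6/11)·(3) = 35/11.

35/11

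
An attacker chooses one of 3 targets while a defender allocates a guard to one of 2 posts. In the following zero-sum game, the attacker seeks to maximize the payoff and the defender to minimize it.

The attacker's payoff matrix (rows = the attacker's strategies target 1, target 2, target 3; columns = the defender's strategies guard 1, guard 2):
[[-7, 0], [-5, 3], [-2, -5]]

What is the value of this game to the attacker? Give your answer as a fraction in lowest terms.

Row target 1 is strictly dominated by row target 2, so the attacker never plays it.
The remaining 2×2 game on (target 2, target 3) × (guard 1, guard 2) has no saddle point. Let the attacker play target 2 with probability p; indifference gives −5p − 2(1−p) = 3p − 5(1−p), so p = 3/11.
Similarly the defender's optimal q on guard 1 is 8/11, and the value is -5·(8/11) + (3)·(3/11) = -31/11.

-31/11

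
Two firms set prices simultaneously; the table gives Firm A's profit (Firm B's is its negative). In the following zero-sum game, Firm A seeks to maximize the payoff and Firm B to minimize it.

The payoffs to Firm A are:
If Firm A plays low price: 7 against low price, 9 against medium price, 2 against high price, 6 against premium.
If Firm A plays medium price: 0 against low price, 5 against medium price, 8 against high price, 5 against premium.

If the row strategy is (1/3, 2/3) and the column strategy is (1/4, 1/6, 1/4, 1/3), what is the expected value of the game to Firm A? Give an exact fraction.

59/12

Against (1/4, 1/6, 1/4, 1/3), each row's expected payoff is low price: 23/4; medium price: 9/2.
Taking the (1/3, 2/3)-weighted average: (1/3)·(23/4) + (2/3)·(9/2) = 59/12.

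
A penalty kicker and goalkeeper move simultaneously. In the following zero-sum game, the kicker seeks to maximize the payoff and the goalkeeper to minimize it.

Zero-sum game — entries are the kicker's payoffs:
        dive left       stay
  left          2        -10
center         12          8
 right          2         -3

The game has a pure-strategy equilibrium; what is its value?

8

Row minima: -10, 8, -3 → the kicker's maximin is 8.
Column maxima: 12, 8 → the goalkeeper's minimax is 8.
They coincide at (center, stay), so the value is 8.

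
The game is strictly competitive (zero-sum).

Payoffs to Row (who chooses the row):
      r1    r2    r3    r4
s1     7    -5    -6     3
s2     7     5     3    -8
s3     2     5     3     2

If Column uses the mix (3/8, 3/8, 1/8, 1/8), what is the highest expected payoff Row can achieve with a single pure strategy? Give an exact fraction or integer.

31/8

s1: (7)·(3/8) + (-5)·(3/8) + (-6)·(1/8) + (3)·(1/8) = 3/8.
s2: (7)·(3/8) + (5)·(3/8) + (3)·(1/8) + (-8)·(1/8) = 31/8.
s3: (2)·(3/8) + (5)·(3/8) + (3)·(1/8) + (2)·(1/8) = 13/4.
The best pure response is s2 with expected payoff 31/8.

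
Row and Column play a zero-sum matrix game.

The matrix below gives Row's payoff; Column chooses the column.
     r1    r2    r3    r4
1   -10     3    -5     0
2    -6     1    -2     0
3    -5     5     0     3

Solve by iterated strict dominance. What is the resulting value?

-5

Column r2 is strictly dominated by r1 for Column (-10<3, -6<1, -5<5); eliminate r2.
Row 1 is strictly dominated by row 3 (-5>-10, 0>-5, 3>0); eliminate 1.
Column r3 is strictly dominated by r1 for Column (-6<-2, -5<0); eliminate r3.
Column r4 is strictly dominated by r1 for Column (-6<0, -5<3); eliminate r4.
Row 2 is strictly dominated by row 3 (-5>-6); eliminate 2.
Only (3, r1) remains, with payoff -5.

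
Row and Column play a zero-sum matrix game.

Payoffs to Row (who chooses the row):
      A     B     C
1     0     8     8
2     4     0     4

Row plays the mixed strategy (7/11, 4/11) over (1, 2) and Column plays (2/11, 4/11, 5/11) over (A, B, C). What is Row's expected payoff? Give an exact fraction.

56/11

Against (2/11, 4/11, 5/11), each row's expected payoff is 1: 72/11; 2: 28/11.
Taking the (7/11, 4/11)-weighted average: (7/11)·(72/11) + (4/11)·(28/11) = 56/11.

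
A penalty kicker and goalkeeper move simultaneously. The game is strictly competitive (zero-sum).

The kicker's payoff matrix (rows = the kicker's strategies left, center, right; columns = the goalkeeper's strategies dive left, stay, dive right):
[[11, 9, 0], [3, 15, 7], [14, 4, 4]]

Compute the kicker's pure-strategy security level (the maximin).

4

The worst-case payoff for each row is left: 0, center: 3, right: 4.
The best of these is 4.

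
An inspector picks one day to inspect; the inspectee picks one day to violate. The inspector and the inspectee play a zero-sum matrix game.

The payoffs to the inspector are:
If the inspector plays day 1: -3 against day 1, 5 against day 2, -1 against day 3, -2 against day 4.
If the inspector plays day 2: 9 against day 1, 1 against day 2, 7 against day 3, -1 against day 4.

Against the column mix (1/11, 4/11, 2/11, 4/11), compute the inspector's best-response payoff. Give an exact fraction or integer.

day 1: (-3)·(1/11) + (5)·(4/11) + (-1)·(2/11) + (-2)·(4/11) = 7/11.
day 2: (9)·(1/11) + (1)·(4/11) + (7)·(2/11) + (-1)·(4/11) = 23/11.
The best pure response is day 2 with expected payoff 23/11.

23/11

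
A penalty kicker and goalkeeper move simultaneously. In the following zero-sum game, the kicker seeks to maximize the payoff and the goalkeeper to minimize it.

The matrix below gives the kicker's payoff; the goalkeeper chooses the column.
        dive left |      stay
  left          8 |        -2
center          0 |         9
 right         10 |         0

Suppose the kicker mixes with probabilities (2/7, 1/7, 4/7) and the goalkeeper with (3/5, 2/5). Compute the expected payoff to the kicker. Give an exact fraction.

Against (3/5, 2/5), each row's expected payoff is left: 4; center: 18/5; right: 6.
Taking the (2/7, 1/7, 4/7)-weighted average: (2/7)·(4) + (1/7)·(18/5) + (4/7)·(6) = 178/35.

178/35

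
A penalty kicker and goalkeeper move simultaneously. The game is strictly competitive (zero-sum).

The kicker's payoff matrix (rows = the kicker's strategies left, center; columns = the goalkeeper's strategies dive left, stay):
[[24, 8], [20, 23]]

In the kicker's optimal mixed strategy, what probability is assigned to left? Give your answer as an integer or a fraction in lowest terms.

Row minima are 8 and 20, so the kicker's maximin is 20; column maxima are 24 and 23, so the goalkeeper's minimax is 23. These differ, so the equilibrium is in mixed strategies.
Let the kicker play left with probability p. The goalkeeper is indifferent when 24p + 20(1−p) = 8p + 23(1−p), giving p = 3/19.

3/19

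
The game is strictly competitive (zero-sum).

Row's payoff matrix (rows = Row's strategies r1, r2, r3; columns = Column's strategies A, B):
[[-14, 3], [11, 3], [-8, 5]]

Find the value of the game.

79/21

Row r1 is strictly dominated by row r3, so Row never plays it.
The remaining 2×2 game on (r2, r3) × (A, B) has no saddle point. Let Row play r2 with probability p; indifference gives 11p − 8(1−p) = 3p + 5(1−p), so p = 13/21.
Similarly Column's optimal q on A is 2/21, and the value is 11·(2/21) + (3)·(19/21) = 79/21.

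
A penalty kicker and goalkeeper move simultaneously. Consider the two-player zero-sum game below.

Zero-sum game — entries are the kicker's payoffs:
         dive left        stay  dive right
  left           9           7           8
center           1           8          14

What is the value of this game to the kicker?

Column dive right is strictly dominated by stay for the goalkeeper (it gives the kicker more in every row).
The remaining 2×2 game on (left, center) × (dive left, stay) has no saddle point. Let the kicker play left with probability p; indifference gives 9p + (1−p) = 7p + 8(1−p), so p = 7/9.
Similarly the goalkeeper's optimal q on dive left is 1/9, and the value is 9·(1/9) + (7)·(8/9) = 65/9.

65/9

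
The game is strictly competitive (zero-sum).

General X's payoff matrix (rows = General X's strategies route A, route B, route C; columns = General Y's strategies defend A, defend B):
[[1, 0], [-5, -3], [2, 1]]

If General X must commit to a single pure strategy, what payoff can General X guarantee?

1

The worst-case payoff for each row is route A: 0, route B: -5, route C: 1.
The best of these is 1.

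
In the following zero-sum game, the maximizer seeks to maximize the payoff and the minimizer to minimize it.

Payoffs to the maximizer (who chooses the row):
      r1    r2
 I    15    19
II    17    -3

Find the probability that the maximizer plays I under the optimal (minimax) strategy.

Row minima are 15 and -3, so the maximizer's maximin is 15; column maxima are 17 and 19, so the minimizer's minimax is 17. These differ, so the equilibrium is in mixed strategies.
Let the maximizer play I with probability p. The minimizer is indifferent when 15p + 17(1−p) = 19p − 3(1−p), giving p = 5/6.

5/6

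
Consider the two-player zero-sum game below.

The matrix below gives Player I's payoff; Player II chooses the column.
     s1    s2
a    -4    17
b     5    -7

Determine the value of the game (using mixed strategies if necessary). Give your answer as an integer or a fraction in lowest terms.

Row minima are -4 and -7, so Player I's maximin is -4; column maxima are 5 and 17, so Player II's minimax is 5. These differ, so the equilibrium is in mixed strategies.
Let Player I play a with probability p. Player II is indifferent when −4p + 5(1−p) = 17p − 7(1−p), giving p = 4/11.
Let Player II play s1 with probability q. Player I is indifferent when −4q + 17(1−q) = 5q − 7(1−q), giving q = 8/11.
The value is -4·(8/11) + (17)·(3/11) = 19/11.

19/11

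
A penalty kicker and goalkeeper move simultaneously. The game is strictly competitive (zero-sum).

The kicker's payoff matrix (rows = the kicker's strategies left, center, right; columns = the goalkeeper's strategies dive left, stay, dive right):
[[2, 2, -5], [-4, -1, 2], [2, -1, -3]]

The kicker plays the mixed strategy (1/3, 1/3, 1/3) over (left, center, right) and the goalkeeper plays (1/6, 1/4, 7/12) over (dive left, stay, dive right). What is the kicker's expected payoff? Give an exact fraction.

Against (1/6, 1/4, 7/12), each row's expected payoff is left: -25/12; center: 1/4; right: -5/3.
Taking the (1/3, 1/3, 1/3)-weighted average: (1/3)·(-25/12) + (1/3)·(1/4) + (1/3)·(-5/3) = -7/6.

-7/6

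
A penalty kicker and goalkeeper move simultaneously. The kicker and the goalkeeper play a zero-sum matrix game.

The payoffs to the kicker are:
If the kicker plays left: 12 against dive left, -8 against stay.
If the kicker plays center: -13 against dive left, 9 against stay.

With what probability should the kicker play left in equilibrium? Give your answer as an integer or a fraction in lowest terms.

11/21

Row minima are -8 and -13, so the kicker's maximin is -8; column maxima are 12 and 9, so the goalkeeper's minimax is 9. These differ, so the equilibrium is in mixed strategies.
Let the kicker play left with probability p. The goalkeeper is indifferent when 12p − 13(1−p) = −8p + 9(1−p), giving p = 11/21.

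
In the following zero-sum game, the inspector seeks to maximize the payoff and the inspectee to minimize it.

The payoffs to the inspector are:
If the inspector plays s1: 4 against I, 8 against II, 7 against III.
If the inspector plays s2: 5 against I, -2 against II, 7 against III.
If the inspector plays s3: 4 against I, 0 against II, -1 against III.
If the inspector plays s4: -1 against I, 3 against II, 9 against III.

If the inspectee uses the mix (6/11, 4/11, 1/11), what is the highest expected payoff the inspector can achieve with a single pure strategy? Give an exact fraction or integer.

63/11

s1: (4)·(6/11) + (8)·(4/11) + (7)·(1/11) = 63/11.
s2: (5)·(6/11) + (-2)·(4/11) + (7)·(1/11) = 29/11.
s3: (4)·(6/11) + (0)·(4/11) + (-1)·(1/11) = 23/11.
s4: (-1)·(6/11) + (3)·(4/11) + (9)·(1/11) = 15/11.
The best pure response is s1 with expected payoff 63/11.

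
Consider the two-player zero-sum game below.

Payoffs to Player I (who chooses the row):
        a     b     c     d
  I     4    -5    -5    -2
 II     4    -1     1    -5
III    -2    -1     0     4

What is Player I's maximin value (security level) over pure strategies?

The worst-case payoff for each row is I: -5, II: -5, III: -2.
The best of these is -2.

-2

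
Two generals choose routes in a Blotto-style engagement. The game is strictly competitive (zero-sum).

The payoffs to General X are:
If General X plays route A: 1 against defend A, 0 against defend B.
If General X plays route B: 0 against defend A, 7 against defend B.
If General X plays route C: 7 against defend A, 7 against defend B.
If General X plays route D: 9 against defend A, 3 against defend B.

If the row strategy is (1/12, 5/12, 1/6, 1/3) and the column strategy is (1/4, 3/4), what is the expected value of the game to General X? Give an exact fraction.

Against (1/4, 3/4), each row's expected payoff is route A: 1/4; route B: 21/4; route C: 7; route D: 9/2.
Taking the (1/12, 5/12, 1/6, 1/3)-weighted average: (1/12)·(1/4) + (5/12)·(21/4) + (1/6)·(7) + (1/3)·(9/2) = 39/8.

39/8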